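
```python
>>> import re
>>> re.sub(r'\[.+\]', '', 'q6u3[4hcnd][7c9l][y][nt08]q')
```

'q6u3q'

Matches: at [4:26] → '[4hcnd][7c9l][y][nt08]'.
Each match is replaced by ''.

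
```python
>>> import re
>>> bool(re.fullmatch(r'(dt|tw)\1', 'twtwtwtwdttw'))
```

False

`\1` has to match the exact text group 1 already captured.
`re.fullmatch` requires the pattern to consume the entire string.
Here there's no way to consume every character, so the call returns None, and `bool(None)` is False.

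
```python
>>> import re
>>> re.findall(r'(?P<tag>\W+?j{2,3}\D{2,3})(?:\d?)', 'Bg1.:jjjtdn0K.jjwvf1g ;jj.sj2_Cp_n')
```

['.:jjjtdn', '.jjwvf', ' ;jj.sj']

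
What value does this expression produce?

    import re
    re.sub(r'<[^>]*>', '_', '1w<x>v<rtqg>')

'1w_v_'

Every occurrence is swapped for '_'.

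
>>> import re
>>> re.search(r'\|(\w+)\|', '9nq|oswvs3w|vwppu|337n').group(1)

'oswvs3w'

`re.search` scans for the first position where the pattern succeeds.
The match spans [3:12] → '|oswvs3w|'.
Captured: group 1 = 'oswvs3w'.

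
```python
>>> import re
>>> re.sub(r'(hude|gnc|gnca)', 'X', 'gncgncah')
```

Alternation isn't longest-match — the leftmost alternative that fits at this position is chosen.
Every occurrence is swapped for 'X'.

'XXah'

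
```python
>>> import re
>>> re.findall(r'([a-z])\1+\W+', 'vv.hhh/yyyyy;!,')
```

`\1` is not a pattern — it's the concrete string captured by group 1, re-applied verbatim.
Scanning left to right: at [0:3] match 'vv.', group 1 = 'v'; at [3:7] match 'hhh/', group 1 = 'h'; at [7:15] match 'yyyyy;!,', group 1 = 'y'.
With a single group, `findall` returns only what that group captured — 3 items.

['v', 'h', 'y']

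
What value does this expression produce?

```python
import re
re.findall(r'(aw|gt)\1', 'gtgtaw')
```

A backreference is literal: `\1` must see the identical characters the first group matched.
Scanning left to right: at [0:4] match 'gtgt', group 1 = 'gt'.
One capturing group, so `findall` returns just the captured substring from the one match — 1 in all.

['gt']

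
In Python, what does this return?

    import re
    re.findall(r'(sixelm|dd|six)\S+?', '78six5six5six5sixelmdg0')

['six', 'six', 'six', 'sixelm']

The regex engine tests alternatives in the order written; an earlier branch that matches wins even if a later one would match more.
One capturing group, so `findall` returns just the captured substring from each match — 4 in all.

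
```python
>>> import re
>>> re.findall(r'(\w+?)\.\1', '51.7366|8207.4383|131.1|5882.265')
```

['1', '2']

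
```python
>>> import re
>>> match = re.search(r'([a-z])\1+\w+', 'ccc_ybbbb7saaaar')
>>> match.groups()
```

('c',)

`\1` is not a pattern — it's the concrete string captured by group 1, re-applied verbatim.
`search` walks the string left to right and returns the first match it finds.
The match spans [0:16] → 'ccc_ybbbb7saaaar'.
Captured: group 1 = 'c'.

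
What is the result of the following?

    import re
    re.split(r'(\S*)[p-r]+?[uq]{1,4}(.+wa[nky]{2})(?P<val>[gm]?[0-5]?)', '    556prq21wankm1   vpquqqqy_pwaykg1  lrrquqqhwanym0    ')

This matches zero or more of a non-whitespace character (captured); then one or more of a character in [p-r] (lazy); then 1 to 4 of one of [uq]; then one or more of any character, then the literal 'wa', then exactly 2 of one of [nky] (captured); then optionally one of [gm], then optionally a character in [0-5] (captured as 'val').
Matches to split on: at [4:53] → '556prq21wankm1   vpquqqqy_pwaykg1  lrrquqqhwanym0'.
Because the pattern has a capturing group, `split` also inserts each captured text between the pieces.

['    ', '556p', '21wankm1   vpquqqqy_pwaykg1  lrrquqqhwany', 'm0', '    ']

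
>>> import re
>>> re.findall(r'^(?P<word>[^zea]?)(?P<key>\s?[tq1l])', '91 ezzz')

`findall` packs the 2 group values into a tuple for every match.

[('9', '1')]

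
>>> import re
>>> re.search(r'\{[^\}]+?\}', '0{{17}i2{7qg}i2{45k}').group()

Unlike `match`, `search` isn't anchored — it looks for the pattern anywhere in the string.
The match spans [1:6] → '{{17}'.

'{{17}'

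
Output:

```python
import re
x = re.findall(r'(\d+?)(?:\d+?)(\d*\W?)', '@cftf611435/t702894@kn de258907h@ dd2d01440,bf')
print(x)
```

[('6', '1435/'), ('7', '2894@'), ('2', '8907'), ('0', '440,')]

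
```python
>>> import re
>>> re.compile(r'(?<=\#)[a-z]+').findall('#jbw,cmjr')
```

['jbw']

The `(?=…)`/`(?<=…)` assertion just peeks at neighbouring text; it doesn't advance the match position.
Scanning left to right: at [1:4] → 'jbw'.
Since nothing is captured, `findall` lists the 1 matched substring directly.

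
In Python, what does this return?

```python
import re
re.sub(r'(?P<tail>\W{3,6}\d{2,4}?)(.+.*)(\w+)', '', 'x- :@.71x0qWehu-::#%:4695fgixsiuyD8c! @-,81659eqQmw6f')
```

This matches 3 to 6 of a non-word character, then 2 to 4 of a digit (lazy) (captured as 'tail'); then one or more of any character, then zero or more of any character (captured); then one or more of a word character (captured).
Matches: at [1:53] → '- :@.71x0qWehu-::#%:4695fgixsiuyD8c! @-,81659eqQmw6f'.
Each match is replaced by ''.

'x'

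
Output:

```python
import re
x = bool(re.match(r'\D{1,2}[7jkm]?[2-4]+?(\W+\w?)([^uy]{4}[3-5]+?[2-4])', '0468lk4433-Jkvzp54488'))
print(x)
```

`re.match` only tries the pattern at the start of the string.
Here position 0 doesn't satisfy it, so the call returns None, and `bool(None)` is False.

False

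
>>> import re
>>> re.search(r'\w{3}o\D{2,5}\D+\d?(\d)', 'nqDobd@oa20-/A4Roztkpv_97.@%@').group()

This matches exactly 3 of a word character, then a literal 'o', then 2 to 5 of a non-digit; then one or more of a non-digit, then optionally a digit; then a digit (captured).
`re.search` tries every starting position until one works.
The match spans [0:11] → 'nqDobd@oa20'.
Captured: group 1 = '0'.

'nqDobd@oa20'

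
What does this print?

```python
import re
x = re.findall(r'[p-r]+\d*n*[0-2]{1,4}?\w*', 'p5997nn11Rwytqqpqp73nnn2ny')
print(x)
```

['p5997nn11Rwytqqpqp73nnn2ny']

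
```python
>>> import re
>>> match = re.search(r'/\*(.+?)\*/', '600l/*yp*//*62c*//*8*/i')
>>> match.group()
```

A `+?`/`*?`/`{m,n}?` starts at its minimum and grows only as far as needed for what follows to match.
The match spans [4:10] → '/*yp*/'.

'/*yp*/'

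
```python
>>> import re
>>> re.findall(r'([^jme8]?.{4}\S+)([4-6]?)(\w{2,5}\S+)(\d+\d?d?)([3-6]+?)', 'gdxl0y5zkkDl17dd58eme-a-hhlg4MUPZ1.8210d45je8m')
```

This matches optionally any character except [jme8], then exactly 4 of any character, then one or more of a non-whitespace character (captured); then optionally a character in [4-6] (captured); then 2 to 5 of a word character, then one or more of a non-whitespace character (captured); then one or more of a digit, then optionally a digit, then optionally the literal 'd' (captured); then one or more of a character in [3-6] (lazy) (captured).
Walking the string: at [0:42] match 'gdxl0y5zkkDl17dd58eme-a-hhlg4MUPZ1.8210d45', groups = ('gdxl0y5zkkDl17dd58eme-a-hhlg4MUPZ1.82', '', '10d', '4', '5').
5 groups means the one result is a tuple of 5 captured strings — 1 here.

[('gdxl0y5zkkDl17dd58eme-a-hhlg4MUPZ1.82', '', '10d', '4', '5')]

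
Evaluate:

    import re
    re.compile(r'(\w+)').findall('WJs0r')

['WJs0r']

The pattern matches one or more of a word character (captured).
Matches: at [0:5] match 'WJs0r', group 1 = 'WJs0r'.
Because there's exactly one group, `findall` drops the full match and keeps group 1 from the one hit.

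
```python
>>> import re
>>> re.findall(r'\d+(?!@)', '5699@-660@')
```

The negative lookahead/lookbehind blocks any match where the forbidden context is present.
`findall` yields the raw match text (2 of them) because the pattern has no groups.

['569', '66']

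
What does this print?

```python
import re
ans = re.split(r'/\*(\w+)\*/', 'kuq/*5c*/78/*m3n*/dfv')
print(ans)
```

Matches to split on: at [3:9] → '/*5c*/'; at [11:18] → '/*m3n*/'.
With a capturing group present, the delimiter's captured portion is kept in the result list.

['kuq', '5c', '78', 'm3n', 'dfv']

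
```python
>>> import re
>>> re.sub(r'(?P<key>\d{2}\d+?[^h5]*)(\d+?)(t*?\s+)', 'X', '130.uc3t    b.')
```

'Xb.'

This matches exactly 2 of a digit, then one or more of a digit (lazy), then zero or more of any character except [h5] (captured as 'key'); then one or more of a digit (lazy) (captured); then zero or more of the literal 't' (lazy), then one or more of whitespace (captured).
Each match is replaced by 'X'.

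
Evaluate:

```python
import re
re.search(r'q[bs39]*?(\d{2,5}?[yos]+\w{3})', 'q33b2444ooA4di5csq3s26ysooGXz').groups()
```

('2444ooA4d',)

Pattern: the literal 'q', then zero or more of one of [bs39] (lazy); then 2 to 5 of a digit (lazy), then one or more of one of [yos], then exactly 3 of a word character (captured).
`re.search` tries every starting position until one works.
The match spans [0:13] → 'q33b2444ooA4d'.
Captured: group 1 = '2444ooA4d'.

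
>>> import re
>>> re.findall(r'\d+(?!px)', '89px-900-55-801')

The negative lookahead/lookbehind blocks any match where the forbidden context is present.
No capturing groups, so `findall` returns the 4 full match strings.

['8', '900', '55', '801']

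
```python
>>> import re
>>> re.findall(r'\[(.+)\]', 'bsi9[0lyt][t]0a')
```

Scanning left to right: at [4:13] match '[0lyt][t]', group 1 = '0lyt][t'.
One capturing group, so `findall` returns just the captured substring from the one match — 1 in all.

['0lyt][t']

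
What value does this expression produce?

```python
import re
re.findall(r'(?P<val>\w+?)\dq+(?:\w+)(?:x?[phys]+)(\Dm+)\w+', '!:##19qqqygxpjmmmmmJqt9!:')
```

[('1', 'jmmmmm')]

The pattern matches one or more of a word character (lazy) (captured as 'val'); then a digit, then one or more of a literal 'q'; then one or more of a word character (non-capturing group); then optionally a literal 'x', then one or more of one of [phys] (non-capturing group); then a non-digit, then one or more of the literal 'm' (captured); then one or more of a word character.
Walking the string: at [4:23] match '19qqqygxpjmmmmmJqt9', groups = ('1', 'jmmmmm').
With 2 capturing groups, `findall` returns a 2-tuple per match.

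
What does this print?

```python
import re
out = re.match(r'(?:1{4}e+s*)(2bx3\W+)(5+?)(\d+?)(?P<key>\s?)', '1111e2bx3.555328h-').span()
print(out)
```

(0, 12)

With `match`, the pattern is implicitly anchored at the beginning.
The match spans [0:12] → '1111e2bx3.55'.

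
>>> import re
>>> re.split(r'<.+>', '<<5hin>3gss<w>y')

Matches to split on: at [0:14] → '<<5hin>3gss<w>'.
Splitting on the pattern gives 2 pieces.

['', 'y']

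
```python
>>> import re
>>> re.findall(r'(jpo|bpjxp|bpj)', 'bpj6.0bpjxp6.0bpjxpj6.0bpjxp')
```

['bpj', 'bpjxp', 'bpjxp', 'bpjxp']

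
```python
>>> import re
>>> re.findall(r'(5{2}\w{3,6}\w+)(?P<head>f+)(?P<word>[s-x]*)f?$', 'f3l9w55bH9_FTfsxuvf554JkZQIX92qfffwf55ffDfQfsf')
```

[('55bH9_FTfsxuvf554JkZQIX92qfffwf55ffDfQfs', 'f', '')]

Pattern: exactly 2 of a literal '5', then 3 to 6 of a word character, then one or more of a word character (captured); then one or more of a literal 'f' (captured as 'head'); then zero or more of a character in [s-x] (captured as 'word'); then optionally a literal 'f'; then anchored at the end.
Walking the string: at [5:46] match '55bH9_FTfsxuvf554JkZQIX92qfffwf55ffDfQfsf', groups = ('55bH9_FTfsxuvf554JkZQIX92qfffwf55ffDfQfs', 'f', '').
Multiple groups make `findall` return tuples — one 3-tuple for the one match.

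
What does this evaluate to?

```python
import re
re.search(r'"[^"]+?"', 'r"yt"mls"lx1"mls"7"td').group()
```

'"yt"'

The match spans [1:5] → '"yt"'.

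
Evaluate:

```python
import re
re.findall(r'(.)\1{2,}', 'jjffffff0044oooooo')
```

A backreference is literal: `\1` must see the identical characters the first group matched.
With a single group, `findall` returns only what that group captured — 2 items.

['f', 'o']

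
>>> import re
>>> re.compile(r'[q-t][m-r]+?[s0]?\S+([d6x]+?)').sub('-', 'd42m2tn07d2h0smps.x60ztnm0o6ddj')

This matches a character in [q-t], then one or more of a character in [m-r] (lazy), then optionally one of [s0]; then one or more of a non-whitespace character; then one or more of one of [d6x] (lazy) (captured).
Every occurrence is swapped for '-'.

'd42m2-j'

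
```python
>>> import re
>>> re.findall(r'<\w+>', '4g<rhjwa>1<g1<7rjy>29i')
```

['<rhjwa>', '<7rjy>']

With no groups in the pattern, `findall` gives back each whole match — 2 here.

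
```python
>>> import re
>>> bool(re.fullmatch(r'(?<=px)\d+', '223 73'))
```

The lookaround is zero-width — it requires the adjacent text to match without consuming it, so the asserted text isn't part of the match.
`re.fullmatch` requires the pattern to consume the entire string.
Here the pattern can't cover the whole string, so the call returns None, and `bool(None)` is False.

False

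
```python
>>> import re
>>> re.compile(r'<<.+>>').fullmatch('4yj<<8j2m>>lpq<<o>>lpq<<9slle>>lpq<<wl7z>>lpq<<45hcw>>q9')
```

For `fullmatch`, every character of the input must be accounted for by the pattern.
Here there's no way to consume every character, so the call returns None.

None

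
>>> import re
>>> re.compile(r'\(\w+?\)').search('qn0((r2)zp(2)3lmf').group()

'(r2)'

The match spans [4:8] → '(r2)'.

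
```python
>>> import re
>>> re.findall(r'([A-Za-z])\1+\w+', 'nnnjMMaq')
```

['n']

After group 1 captures some text, `\1` only succeeds where that same text appears again.
One capturing group, so `findall` returns just the captured substring from the one match — 1 in all.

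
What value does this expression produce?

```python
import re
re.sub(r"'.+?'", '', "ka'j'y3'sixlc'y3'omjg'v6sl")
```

A non-greedy quantifier consumes as few characters as it can — just enough that the remainder of the pattern still matches from where it stops; whatever follows it matches normally.
Matches: at [2:5] → "'j'"; at [7:14] → "'sixlc'"; at [16:22] → "'omjg'".
Each match is replaced by ''.

'kay3y3v6sl'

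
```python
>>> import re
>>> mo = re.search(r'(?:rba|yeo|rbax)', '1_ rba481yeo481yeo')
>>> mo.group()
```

The match spans [3:6] → 'rba'.

'rba'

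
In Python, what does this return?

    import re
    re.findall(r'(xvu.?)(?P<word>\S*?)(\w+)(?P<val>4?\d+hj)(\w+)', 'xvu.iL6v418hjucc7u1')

Lazy quantifiers expand one character at a time until the remainder of the pattern can match.
With 5 capturing groups, `findall` returns a 5-tuple per match.

[('xvu.', '', 'iL6v41', '8hj', 'ucc7u1')]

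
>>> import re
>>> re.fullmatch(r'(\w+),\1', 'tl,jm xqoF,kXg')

None

`\1` has to match the exact text group 1 already captured.
`re.fullmatch` is like wrapping the pattern in `^…$` (in single-line mode).
Here the string isn't matched end-to-end, so the call returns None.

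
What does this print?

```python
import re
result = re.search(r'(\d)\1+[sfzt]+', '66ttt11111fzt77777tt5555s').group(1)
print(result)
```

The match spans [0:5] → '66ttt'.
Captured: group 1 = '6'.

6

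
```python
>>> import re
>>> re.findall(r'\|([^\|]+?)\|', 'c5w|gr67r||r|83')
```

Walking the string: at [3:10] match '|gr67r|', group 1 = 'gr67r'; at [10:13] match '|r|', group 1 = 'r'.
One capturing group, so `findall` returns just the captured substring from each match — 2 in all.

['gr67r', 'r']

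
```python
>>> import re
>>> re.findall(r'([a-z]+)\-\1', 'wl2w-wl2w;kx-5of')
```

['w']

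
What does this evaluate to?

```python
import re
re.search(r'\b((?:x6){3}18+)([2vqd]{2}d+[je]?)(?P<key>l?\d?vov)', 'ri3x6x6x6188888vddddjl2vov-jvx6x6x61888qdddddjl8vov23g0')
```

None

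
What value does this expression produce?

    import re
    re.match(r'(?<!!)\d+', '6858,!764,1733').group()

'6858'

`re.match` won't scan ahead — the pattern has to work from the very first character.
The match spans [0:4] → '6858'.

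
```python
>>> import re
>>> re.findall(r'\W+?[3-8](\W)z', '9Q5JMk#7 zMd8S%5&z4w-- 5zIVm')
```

[' ', '&']

Pattern: one or more of a non-word character (lazy), then a character in [3-8]; then a non-word character (captured); then a literal 'z'.
Walking the string: at [6:10] match '#7 z', group 1 = ' '; at [14:18] match '%5&z', group 1 = '&'.
`findall` collects group 1 from each match (2 total).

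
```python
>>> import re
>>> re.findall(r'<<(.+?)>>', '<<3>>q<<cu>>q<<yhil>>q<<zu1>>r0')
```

['3', 'cu', 'yhil', 'zu1']

Walking the string: at [0:5] match '<<3>>', group 1 = '3'; at [6:12] match '<<cu>>', group 1 = 'cu'; at [13:21] match '<<yhil>>', group 1 = 'yhil'; at [22:29] match '<<zu1>>', group 1 = 'zu1'.
`findall` collects group 1 from each match (4 total).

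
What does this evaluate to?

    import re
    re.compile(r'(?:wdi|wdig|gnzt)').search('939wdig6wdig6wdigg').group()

`|` is ordered: at each position the engine commits to the first alternative that works.
The match spans [3:6] → 'wdi'.

'wdi'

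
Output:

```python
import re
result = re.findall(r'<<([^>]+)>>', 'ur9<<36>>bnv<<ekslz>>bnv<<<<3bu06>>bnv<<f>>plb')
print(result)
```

Because there's exactly one group, `findall` drops the full match and keeps group 1 from each hit.

['36', 'ekslz', '<<3bu06', 'f']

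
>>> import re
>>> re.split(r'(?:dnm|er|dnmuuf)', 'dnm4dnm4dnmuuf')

['', '4', '4', 'uuf']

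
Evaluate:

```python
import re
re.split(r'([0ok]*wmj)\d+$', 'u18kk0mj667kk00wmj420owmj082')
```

Pattern: zero or more of one of [0ok], then the literal 'wmj' (captured); then one or more of a digit; then anchored at the end.
Matches to split on: at [20:28] → '0owmj082'.
The group in the pattern means `split` returns the separators' captures alongside the pieces.

['u18kk0mj667kk00wmj42', '0owmj', '']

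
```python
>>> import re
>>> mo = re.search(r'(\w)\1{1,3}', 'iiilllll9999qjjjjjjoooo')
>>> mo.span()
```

(0, 3)

The backreference `\1` re-matches whatever the first group consumed, character for character.
The match spans [0:3] → 'iii'.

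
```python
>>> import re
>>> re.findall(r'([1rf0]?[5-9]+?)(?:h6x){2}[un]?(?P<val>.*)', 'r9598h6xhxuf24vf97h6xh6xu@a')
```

This matches optionally one of [1rf0], then one or more of a character in [5-9] (lazy) (captured); then the literal 'h6x' repeated 2 times, then optionally one of [un]; then zero or more of any character (captured as 'val').
Walking the string: at [15:27] match 'f97h6xh6xu@a', groups = ('f97', '@a').
With 2 capturing groups, `findall` returns a 2-tuple per match.

[('f97', '@a')]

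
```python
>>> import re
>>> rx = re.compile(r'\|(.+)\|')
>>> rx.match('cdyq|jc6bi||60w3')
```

`re.match` only tries the pattern at the start of the string.
Here position 0 doesn't satisfy it, so the call returns None.

None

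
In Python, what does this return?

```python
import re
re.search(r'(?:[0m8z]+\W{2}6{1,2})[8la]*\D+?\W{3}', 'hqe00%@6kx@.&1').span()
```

(3, 13)

Pattern: one or more of one of [0m8z], then exactly 2 of a non-word character, then 1 to 2 of a literal '6' (non-capturing group); then zero or more of one of [8la], then one or more of a non-digit (lazy), then exactly 3 of a non-word character.
`search` walks the string left to right and returns the first match it finds.
The match spans [3:13] → '00%@6kx@.&'.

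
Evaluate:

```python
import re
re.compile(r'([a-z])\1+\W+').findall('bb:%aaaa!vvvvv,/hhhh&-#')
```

The backreference `\1` re-matches whatever the first group consumed, character for character.
Scanning left to right: at [0:4] match 'bb:%', group 1 = 'b'; at [4:9] match 'aaaa!', group 1 = 'a'; at [9:16] match 'vvvvv,/', group 1 = 'v'; at [16:23] match 'hhhh&-#', group 1 = 'h'.
One capturing group, so `findall` returns just the captured substring from each match — 4 in all.

['b', 'a', 'v', 'h']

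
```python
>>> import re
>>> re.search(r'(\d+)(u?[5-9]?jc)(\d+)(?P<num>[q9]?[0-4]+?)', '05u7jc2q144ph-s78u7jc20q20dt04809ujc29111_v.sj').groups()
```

This matches one or more of a digit (captured); then optionally the literal 'u', then optionally a character in [5-9], then the literal 'jc' (captured); then one or more of a digit (captured); then optionally one of [q9], then one or more of a character in [0-4] (lazy) (captured as 'num').
Lazy quantifiers expand one character at a time until the remainder of the pattern can match.
`search` walks the string left to right and returns the first match it finds.
The match spans [0:9] → '05u7jc2q1'.
Captured: group 1 = '05', group 2 = 'u7jc', group 3 = '2', group 4 = 'q1'.

('05', 'u7jc', '2', 'q1')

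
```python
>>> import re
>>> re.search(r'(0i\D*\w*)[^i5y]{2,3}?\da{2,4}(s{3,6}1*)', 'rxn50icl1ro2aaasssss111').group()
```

'0icl1ro2aaasssss111'

The pattern matches the literal '0i', then zero or more of a non-digit, then zero or more of a word character (captured); then 2 to 3 of any character except [i5y] (lazy), then a digit, then 2 to 4 of the literal 'a'; then 3 to 6 of a literal 's', then zero or more of a literal '1' (captured).
Unlike `match`, `search` isn't anchored — it looks for the pattern anywhere in the string.
The match spans [4:23] → '0icl1ro2aaasssss111'.
Captured: group 1 = '0icl1', group 2 = 'sssss111'.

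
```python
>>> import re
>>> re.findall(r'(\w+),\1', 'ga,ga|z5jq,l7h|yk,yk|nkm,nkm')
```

`\1` has to match the exact text group 1 already captured.
Matches: at [0:5] match 'ga,ga', group 1 = 'ga'; at [15:20] match 'yk,yk', group 1 = 'yk'; at [21:28] match 'nkm,nkm', group 1 = 'nkm'.
Because there's exactly one group, `findall` drops the full match and keeps group 1 from each hit.

['ga', 'yk', 'nkm']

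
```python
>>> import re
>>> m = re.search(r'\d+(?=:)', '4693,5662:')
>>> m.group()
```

'5662'

Because the assertion is zero-width, the text it checks is not consumed and won't appear in the result.
The match spans [5:9] → '5662'.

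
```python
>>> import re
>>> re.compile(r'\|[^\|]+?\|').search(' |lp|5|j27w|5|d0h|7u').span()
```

(1, 5)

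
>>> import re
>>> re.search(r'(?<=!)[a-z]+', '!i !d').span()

(1, 2)

The `(?=…)`/`(?<=…)` assertion just peeks at neighbouring text; it doesn't advance the match position.
The match spans [1:2] → 'i'.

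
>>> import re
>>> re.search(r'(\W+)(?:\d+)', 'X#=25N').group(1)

'#='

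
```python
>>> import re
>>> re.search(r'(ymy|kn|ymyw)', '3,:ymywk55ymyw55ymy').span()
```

(3, 6)

Alternation tries branches left to right and keeps the first one that lets the overall match succeed at that position.
Unlike `match`, `search` isn't anchored — it looks for the pattern anywhere in the string.
The match spans [3:6] → 'ymy'.
Captured: group 1 = 'ymy'.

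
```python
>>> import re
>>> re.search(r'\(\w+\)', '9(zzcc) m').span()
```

The match spans [1:7] → '(zzcc)'.

(1, 7)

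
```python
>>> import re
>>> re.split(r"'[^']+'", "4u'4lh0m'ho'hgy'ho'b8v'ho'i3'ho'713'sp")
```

['4u', 'ho', 'ho', 'ho', 'ho', 'sp']

`split` removes every match and returns the 6 fragments in between.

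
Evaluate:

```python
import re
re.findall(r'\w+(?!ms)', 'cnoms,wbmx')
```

Because the assertion is negative and zero-width, positions next to the forbidden text are skipped.
Scanning left to right: at [0:5] → 'cnoms'; at [6:10] → 'wbmx'.
`findall` yields the raw match text (2 of them) because the pattern has no groups.

['cnoms', 'wbmx']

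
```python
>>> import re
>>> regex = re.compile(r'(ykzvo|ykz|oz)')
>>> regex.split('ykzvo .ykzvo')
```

['', 'ykzvo', ' .', 'ykzvo', '']

The regex engine tests alternatives in the order written; an earlier branch that matches wins even if a later one would match more.
Matches to split on: at [0:5] → 'ykzvo'; at [7:12] → 'ykzvo'.
With a capturing group present, the delimiter's captured portion is kept in the result list.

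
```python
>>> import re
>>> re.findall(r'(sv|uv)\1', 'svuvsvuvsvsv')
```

['sv']

`\1` is not a pattern — it's the concrete string captured by group 1, re-applied verbatim.
Scanning left to right: at [8:12] match 'svsv', group 1 = 'sv'.
`findall` collects group 1 from the one match (1 total).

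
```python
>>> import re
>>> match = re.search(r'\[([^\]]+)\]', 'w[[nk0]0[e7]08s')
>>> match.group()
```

'[[nk0]'

The match spans [1:7] → '[[nk0]'.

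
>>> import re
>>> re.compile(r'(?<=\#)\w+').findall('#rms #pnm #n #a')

Because the assertion is zero-width, the text it checks is not consumed and won't appear in the result.
With no groups in the pattern, `findall` gives back each whole match — 4 here.

['rms', 'pnm', 'n', 'a']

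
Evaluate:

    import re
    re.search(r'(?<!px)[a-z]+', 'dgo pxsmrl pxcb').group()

A negative assertion filters positions out without eating any characters.
`re.search` scans for the first position where the pattern succeeds.
The match spans [0:3] → 'dgo'.

'dgo'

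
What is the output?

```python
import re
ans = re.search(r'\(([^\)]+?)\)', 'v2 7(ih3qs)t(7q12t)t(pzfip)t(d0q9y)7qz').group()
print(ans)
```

Unlike `match`, `search` isn't anchored — it looks for the pattern anywhere in the string.
The match spans [4:11] → '(ih3qs)'.
Captured: group 1 = 'ih3qs'.

(ih3qs)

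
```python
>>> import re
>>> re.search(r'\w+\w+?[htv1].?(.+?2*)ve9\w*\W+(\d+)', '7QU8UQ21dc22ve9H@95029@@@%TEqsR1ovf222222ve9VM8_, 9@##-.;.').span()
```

(0, 51)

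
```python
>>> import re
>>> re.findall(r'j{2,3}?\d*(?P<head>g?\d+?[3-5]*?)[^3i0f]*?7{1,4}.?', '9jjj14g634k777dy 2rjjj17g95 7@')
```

['g63', 'g9']

A non-greedy quantifier consumes as few characters as it can — just enough that the remainder of the pattern still matches from where it stops; whatever follows it matches normally.
One capturing group, so `findall` returns just the captured substring from each match — 2 in all.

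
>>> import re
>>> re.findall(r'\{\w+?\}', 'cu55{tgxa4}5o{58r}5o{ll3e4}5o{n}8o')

Matches: at [4:11] → '{tgxa4}'; at [13:18] → '{58r}'; at [20:27] → '{ll3e4}'; at [29:32] → '{n}'.
No capturing groups, so `findall` returns the 4 full match strings.

['{tgxa4}', '{58r}', '{ll3e4}', '{n}']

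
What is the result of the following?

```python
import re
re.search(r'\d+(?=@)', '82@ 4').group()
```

Because the assertion is zero-width, the text it checks is not consumed and won't appear in the result.
`re.search` tries every starting position until one works.
The match spans [0:2] → '82'.

'82'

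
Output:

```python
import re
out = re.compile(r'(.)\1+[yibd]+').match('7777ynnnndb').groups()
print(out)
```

The match spans [0:5] → '7777y'.
Captured: group 1 = '7'.

('7',)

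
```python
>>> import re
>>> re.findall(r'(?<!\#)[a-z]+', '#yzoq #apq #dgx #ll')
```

The negative lookaround is zero-width — it rules out positions where the adjacent text would match, without consuming anything.
`findall` yields the raw match text (4 of them) because the pattern has no groups.

['zoq', 'pq', 'gx', 'l']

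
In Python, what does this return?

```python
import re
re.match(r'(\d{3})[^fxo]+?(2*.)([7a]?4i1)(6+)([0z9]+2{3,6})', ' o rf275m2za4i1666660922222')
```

Pattern: exactly 3 of a digit (captured); then one or more of any character except [fxo] (lazy); then zero or more of the literal '2', then any character (captured); then optionally one of [7a], then the literal '4i1' (captured); then one or more of a literal '6' (captured); then one or more of one of [0z9], then 3 to 6 of the literal '2' (captured).
`re.match` won't scan ahead — the pattern has to work from the very first character.
Here the pattern fails at index 0, so the call returns None.

None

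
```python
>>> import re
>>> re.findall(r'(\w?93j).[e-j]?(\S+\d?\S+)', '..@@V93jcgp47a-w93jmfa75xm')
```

[('V93j', 'p47a-w93jmfa75xm')]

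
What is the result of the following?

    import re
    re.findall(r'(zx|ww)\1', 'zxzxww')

['zx']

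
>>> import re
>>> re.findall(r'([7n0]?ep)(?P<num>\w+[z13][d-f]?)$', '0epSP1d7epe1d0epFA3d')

The pattern matches optionally one of [7n0], then the literal 'ep' (captured); then one or more of a word character, then one of [z13], then optionally a character in [d-f] (captured as 'num'); then anchored at the end.
Walking the string: at [0:20] match '0epSP1d7epe1d0epFA3d', groups = ('0ep', 'SP1d7epe1d0epFA3d').
`findall` packs the 2 group values into a tuple for every match.

[('0ep', 'SP1d7epe1d0epFA3d')]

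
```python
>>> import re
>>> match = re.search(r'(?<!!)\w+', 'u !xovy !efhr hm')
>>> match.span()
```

(0, 1)

The negative lookahead/lookbehind blocks any match where the forbidden context is present.
The match spans [0:1] → 'u'.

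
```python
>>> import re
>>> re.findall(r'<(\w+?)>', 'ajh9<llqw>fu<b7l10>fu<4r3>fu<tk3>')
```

['llqw', 'b7l10', '4r3', 'tk3']

Scanning left to right: at [4:10] match '<llqw>', group 1 = 'llqw'; at [12:19] match '<b7l10>', group 1 = 'b7l10'; at [21:26] match '<4r3>', group 1 = '4r3'; at [28:33] match '<tk3>', group 1 = 'tk3'.
`findall` collects group 1 from each match (4 total).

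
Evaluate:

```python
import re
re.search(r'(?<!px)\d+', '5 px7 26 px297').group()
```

'5'

A negative assertion filters positions out without eating any characters.
The match spans [0:1] → '5'.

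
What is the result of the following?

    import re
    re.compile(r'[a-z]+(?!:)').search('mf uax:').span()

(0, 2)

A negative assertion filters positions out without eating any characters.
`search` walks the string left to right and returns the first match it finds.
The match spans [0:2] → 'mf'.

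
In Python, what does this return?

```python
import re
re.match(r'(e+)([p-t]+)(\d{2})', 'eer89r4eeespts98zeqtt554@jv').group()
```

'eer89'

This matches one or more of a literal 'e' (captured); then one or more of a character in [p-t] (captured); then exactly 2 of a digit (captured).
With `match`, the pattern is implicitly anchored at the beginning.
The match spans [0:5] → 'eer89'.
Captured: group 1 = 'ee', group 2 = 'r', group 3 = '89'.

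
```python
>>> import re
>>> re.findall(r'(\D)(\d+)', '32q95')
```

[('q', '95')]

This matches a non-digit (captured); then one or more of a digit (captured).
Matches: at [2:5] match 'q95', groups = ('q', '95').
Multiple groups make `findall` return tuples — one 2-tuple for the one match.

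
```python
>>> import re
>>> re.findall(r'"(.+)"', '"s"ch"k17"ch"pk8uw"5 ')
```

['s"ch"k17"ch"pk8uw']

`findall` collects group 1 from the one match (1 total).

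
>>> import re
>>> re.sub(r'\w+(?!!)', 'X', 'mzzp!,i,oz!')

`(?!…)`/`(?<!…)` only lets a position through if the neighbouring text does NOT match; no characters are consumed.
Matches: at [0:3] → 'mzz'; at [6:7] → 'i'; at [8:9] → 'o'.
Each match is replaced by 'X'.

'Xp!,X,Xz!'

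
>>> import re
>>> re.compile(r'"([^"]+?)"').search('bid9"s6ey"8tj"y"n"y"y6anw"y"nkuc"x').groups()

('s6ey',)

The match spans [4:10] → '"s6ey"'.
Captured: group 1 = 's6ey'.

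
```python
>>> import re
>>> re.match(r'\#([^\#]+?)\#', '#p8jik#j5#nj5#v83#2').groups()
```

`match` is anchored at position 0; if the pattern doesn't fit there, it returns None.
The match spans [0:7] → '#p8jik#'.
Captured: group 1 = 'p8jik'.

('p8jik',)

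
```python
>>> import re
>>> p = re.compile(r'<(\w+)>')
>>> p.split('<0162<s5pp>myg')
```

['<0162', 's5pp', 'myg']

Matches to split on: at [5:11] → '<s5pp>'.
Because the pattern has a capturing group, `split` also inserts each captured text between the pieces.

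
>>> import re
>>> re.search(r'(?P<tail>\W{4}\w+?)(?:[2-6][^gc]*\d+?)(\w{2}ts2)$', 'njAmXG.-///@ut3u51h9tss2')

None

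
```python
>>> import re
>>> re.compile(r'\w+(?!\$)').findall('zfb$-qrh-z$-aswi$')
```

['zf', 'qrh', 'asw']

Because the assertion is negative and zero-width, positions next to the forbidden text are skipped.
Matches: at [0:2] → 'zf'; at [5:8] → 'qrh'; at [12:15] → 'asw'.
`findall` yields the raw match text (3 of them) because the pattern has no groups.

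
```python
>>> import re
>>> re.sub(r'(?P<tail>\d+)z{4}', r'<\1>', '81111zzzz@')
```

Pattern: one or more of a digit (captured as 'tail'); then exactly 4 of a literal 'z'.
Matches: at [0:9] → '81111zzzz'.
`\1` in the replacement pulls in group 1's text for each match.

'<81111>@'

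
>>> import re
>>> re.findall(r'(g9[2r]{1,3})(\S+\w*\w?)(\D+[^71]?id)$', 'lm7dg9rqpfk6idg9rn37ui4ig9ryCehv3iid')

Multiple groups make `findall` return tuples — one 3-tuple for the one match.

[('g9r', 'qpfk6idg9rn37ui4ig9ryCehv3', 'iid')]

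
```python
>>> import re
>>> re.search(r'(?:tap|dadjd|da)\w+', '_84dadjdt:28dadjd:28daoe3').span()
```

(3, 9)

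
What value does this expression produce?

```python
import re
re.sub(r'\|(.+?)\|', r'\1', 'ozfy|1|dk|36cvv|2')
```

'ozfy1dk36cvv2'

A `+?`/`*?`/`{m,n}?` starts at its minimum and grows only as far as needed for what follows to match.
Matches: at [4:7] → '|1|'; at [9:16] → '|36cvv|'.
Each match is replaced using the text its own group 1 captured.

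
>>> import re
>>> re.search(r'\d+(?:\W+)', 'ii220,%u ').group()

'220,%'

The pattern matches one or more of a digit; then one or more of a non-word character (non-capturing group).
`re.search` scans for the first position where the pattern succeeds.
The match spans [2:7] → '220,%'.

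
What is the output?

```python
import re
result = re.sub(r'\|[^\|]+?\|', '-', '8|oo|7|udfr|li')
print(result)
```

Matches: at [1:5] → '|oo|'; at [6:12] → '|udfr|'.
Each match is replaced by '-'.

8-7-li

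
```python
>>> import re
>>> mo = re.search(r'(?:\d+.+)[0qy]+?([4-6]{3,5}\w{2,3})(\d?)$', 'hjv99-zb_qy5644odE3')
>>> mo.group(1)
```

The match spans [3:19] → '99-zb_qy5644odE3'.
Captured: group 1 = '5644odE', group 2 = '3'.

'5644odE'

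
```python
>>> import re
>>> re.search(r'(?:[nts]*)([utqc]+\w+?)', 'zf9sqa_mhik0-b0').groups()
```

The match spans [3:6] → 'sqa'.
Captured: group 1 = 'qa'.

('qa',)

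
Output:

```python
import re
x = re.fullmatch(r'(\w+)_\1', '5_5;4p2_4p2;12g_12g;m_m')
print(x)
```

None

`fullmatch` succeeds only if the pattern covers the string from start to end.
Here there's no way to consume every character, so the call returns None.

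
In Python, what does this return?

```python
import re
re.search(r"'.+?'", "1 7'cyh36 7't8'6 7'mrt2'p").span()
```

A non-greedy quantifier consumes as few characters as it can — just enough that the remainder of the pattern still matches from where it stops; whatever follows it matches normally.
`re.search` scans for the first position where the pattern succeeds.
The match spans [3:12] → "'cyh36 7'".

(3, 12)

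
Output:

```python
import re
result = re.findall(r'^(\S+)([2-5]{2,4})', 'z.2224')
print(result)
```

The pattern matches anchored at the start of the string; then one or more of a non-whitespace character (captured); then 2 to 4 of a character in [2-5] (captured).
2 groups means the one result is a tuple of 2 captured strings — 1 here.

[('z.22', '24')]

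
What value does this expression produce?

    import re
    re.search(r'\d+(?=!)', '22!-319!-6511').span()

(0, 2)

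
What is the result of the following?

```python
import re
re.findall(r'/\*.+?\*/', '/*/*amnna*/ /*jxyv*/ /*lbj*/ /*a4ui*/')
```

['/*/*amnna*/', '/*jxyv*/', '/*lbj*/', '/*a4ui*/']

Lazy quantifiers expand one character at a time until the remainder of the pattern can match.
Scanning left to right: at [0:11] → '/*/*amnna*/'; at [12:20] → '/*jxyv*/'; at [21:28] → '/*lbj*/'; at [29:37] → '/*a4ui*/'.
`findall` yields the raw match text (4 of them) because the pattern has no groups.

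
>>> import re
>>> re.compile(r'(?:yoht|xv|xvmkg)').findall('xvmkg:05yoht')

Alternation tries branches left to right and keeps the first one that lets the overall match succeed at that position.
No capturing groups, so `findall` returns the 2 full match strings.

['xv', 'yoht']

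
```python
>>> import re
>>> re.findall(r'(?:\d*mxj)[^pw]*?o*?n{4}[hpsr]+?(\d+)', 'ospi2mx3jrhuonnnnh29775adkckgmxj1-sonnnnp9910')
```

`findall` collects group 1 from the one match (1 total).

['9910']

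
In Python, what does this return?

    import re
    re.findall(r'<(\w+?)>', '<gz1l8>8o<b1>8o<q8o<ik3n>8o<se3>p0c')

['gz1l8', 'b1', 'ik3n', 'se3']

Because there's exactly one group, `findall` drops the full match and keeps group 1 from each hit.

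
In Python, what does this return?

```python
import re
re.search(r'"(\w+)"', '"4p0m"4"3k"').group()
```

The match spans [0:6] → '"4p0m"'.

'"4p0m"'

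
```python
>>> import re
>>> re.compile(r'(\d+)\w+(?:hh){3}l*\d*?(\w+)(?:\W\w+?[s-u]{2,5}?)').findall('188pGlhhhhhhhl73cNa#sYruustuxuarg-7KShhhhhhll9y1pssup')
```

[('188', '73cNa')]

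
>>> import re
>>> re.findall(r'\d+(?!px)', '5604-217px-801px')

['5604', '21', '80']

The negative lookaround is zero-width — it rules out positions where the adjacent text would match, without consuming anything.
No capturing groups, so `findall` returns the 3 full match strings.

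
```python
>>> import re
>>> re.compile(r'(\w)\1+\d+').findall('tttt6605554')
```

['t']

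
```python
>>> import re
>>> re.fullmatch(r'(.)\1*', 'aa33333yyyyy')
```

For `fullmatch`, every character of the input must be accounted for by the pattern.
Here the string isn't matched end-to-end, so the call returns None.

None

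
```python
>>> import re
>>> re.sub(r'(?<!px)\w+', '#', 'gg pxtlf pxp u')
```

`(?!…)`/`(?<!…)` only lets a position through if the neighbouring text does NOT match; no characters are consumed.
Matches: at [0:2] → 'gg'; at [3:8] → 'pxtlf'; at [9:12] → 'pxp'; at [13:14] → 'u'.
Each match is replaced by '#'.

'# # # #'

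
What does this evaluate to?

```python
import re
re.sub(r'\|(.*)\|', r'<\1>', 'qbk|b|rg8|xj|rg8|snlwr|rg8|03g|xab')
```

'qbk<b|rg8|xj|rg8|snlwr|rg8|03g>xab'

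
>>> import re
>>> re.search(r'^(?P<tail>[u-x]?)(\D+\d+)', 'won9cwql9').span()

(0, 4)

This matches anchored at the start of the string; then optionally a character in [u-x] (captured as 'tail'); then one or more of a non-digit, then one or more of a digit (captured).
`search` walks the string left to right and returns the first match it finds.
The match spans [0:4] → 'won9'.
Captured: group 1 = 'w', group 2 = 'on9'.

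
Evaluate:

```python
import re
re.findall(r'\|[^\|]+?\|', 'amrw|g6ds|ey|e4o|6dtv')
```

['|g6ds|', '|e4o|']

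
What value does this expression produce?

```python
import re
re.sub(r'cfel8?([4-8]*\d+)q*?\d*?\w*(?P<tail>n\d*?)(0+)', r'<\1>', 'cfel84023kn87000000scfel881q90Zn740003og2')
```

The pattern matches the literal 'c', then the literal 'fel', then optionally the literal '8'; then zero or more of a character in [4-8], then one or more of a digit (captured); then zero or more of a literal 'q' (lazy), then zero or more of a digit (lazy), then zero or more of a word character; then a literal 'n', then zero or more of a digit (lazy) (captured as 'tail'); then one or more of a literal '0' (captured).
Each match is replaced using the text its own group 1 captured.

'<4023>3og2'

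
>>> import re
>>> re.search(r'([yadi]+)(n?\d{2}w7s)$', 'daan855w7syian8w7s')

The pattern matches one or more of one of [yadi] (captured); then optionally the literal 'n', then exactly 2 of a digit, then the literal 'w7s' (captured); then anchored at the end.
`re.search` scans for the first position where the pattern succeeds.
Here the pattern never matches, so the call returns None.

None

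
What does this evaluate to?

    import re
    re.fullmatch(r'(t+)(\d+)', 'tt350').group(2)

'350'

The match spans [0:5] → 'tt350'.
Captured: group 1 = 'tt', group 2 = '350'.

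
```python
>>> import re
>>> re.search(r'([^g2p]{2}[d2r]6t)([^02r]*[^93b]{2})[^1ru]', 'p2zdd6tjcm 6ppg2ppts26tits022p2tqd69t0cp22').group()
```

Pattern: exactly 2 of any character except [g2p], then one of [d2r], then the literal '6t' (captured); then zero or more of any character except [02r], then exactly 2 of any character except [93b] (captured); then any character except [1ru].
Unlike `match`, `search` isn't anchored — it looks for the pattern anywhere in the string.
The match spans [2:18] → 'zdd6tjcm 6ppg2pp'.
Captured: group 1 = 'zdd6t', group 2 = 'jcm 6ppg2p'.

'zdd6tjcm 6ppg2pp'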